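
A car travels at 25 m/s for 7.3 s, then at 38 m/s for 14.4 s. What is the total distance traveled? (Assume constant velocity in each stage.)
d₁ = v₁t₁ = 25 × 7.3 = 182.5 m
d₂ = v₂t₂ = 38 × 14.4 = 547.2 m
d_total = 182.5 + 547.2 = 729.7 m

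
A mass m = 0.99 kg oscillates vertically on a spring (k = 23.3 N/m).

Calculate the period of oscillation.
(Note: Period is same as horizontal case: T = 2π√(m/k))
T = 2π√(m/k) = 2π√(0.99/23.3) = 1.295 s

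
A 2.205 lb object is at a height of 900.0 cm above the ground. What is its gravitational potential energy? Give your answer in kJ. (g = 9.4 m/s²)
PE = mgh = 1 kg × 9.4 m/s² × 9 m = 84.61 J = 0.08461 kJ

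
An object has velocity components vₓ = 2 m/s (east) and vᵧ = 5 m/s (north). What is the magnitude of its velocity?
|v| = √(vₓ² + vᵧ²) = √(2² + 5²) = √(29) = 5.39 m/s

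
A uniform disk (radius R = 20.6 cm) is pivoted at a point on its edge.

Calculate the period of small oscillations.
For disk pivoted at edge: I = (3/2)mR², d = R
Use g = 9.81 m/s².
I/m = (3/2)R² = 0.06365 m²; d = R = 0.206 m
T = 2π√((3/2)R²/(gR)) = 2π√(3R/(2g)) = 1.115 s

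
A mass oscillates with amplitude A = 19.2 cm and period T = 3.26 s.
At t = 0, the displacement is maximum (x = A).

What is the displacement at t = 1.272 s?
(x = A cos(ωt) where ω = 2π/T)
ω = 2π/T = 2π/3.26 = 1.927 rad/s
x = A cos(ωt) = 19.2×cos(1.927×1.272) = -14.81 cm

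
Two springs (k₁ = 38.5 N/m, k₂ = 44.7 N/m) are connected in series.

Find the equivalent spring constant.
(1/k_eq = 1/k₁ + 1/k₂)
1/k_eq = 1/38.5 + 1/44.7 = 0.048345; k_eq = 20.68 N/m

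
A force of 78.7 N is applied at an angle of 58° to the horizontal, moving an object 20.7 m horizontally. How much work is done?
W = Fd cosθ = 78.7×20.7×cos(58°) = 863.29 J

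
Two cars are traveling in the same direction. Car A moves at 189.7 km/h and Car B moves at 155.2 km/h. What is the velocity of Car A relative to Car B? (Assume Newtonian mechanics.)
v_rel = v_A - v_B = 189.7 - 155.2 = 34.5 km/h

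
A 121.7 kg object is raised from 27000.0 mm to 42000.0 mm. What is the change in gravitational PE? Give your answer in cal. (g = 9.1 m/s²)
ΔPE = mg(h₂ − h₁) = 121.7 kg × 9.1 m/s² × (42 − 27) m = 1.661e+04 J = 3970.0 cal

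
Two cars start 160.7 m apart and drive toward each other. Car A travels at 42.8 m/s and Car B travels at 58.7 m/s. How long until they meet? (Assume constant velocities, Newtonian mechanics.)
Combined speed: v_combined = 42.8 + 58.7 = 101.5 m/s
Time to meet: t = d/101.5 = 160.7/101.5 = 1.58 s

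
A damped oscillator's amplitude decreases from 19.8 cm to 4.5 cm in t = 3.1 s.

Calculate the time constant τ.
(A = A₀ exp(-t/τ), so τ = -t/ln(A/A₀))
A/A₀ = 4.5/19.8 = 0.2273; ln(A/A₀) = -1.482
τ = −t/ln(A/A₀) = −3.1/-1.482 = 2.092 s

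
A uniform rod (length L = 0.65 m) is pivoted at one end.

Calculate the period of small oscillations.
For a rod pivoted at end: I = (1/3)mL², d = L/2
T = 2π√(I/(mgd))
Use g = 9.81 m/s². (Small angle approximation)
I/m = (1/3)L² = 0.1408 m²; d = L/2 = 0.325 m
T = 2π√(I/(mgd)) = 2π√(0.1408/(9.81×0.325)) = 1.321 s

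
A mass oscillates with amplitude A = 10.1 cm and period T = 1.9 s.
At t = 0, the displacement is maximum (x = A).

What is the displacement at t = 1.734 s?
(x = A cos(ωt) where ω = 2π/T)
ω = 2π/T = 2π/1.9 = 3.307 rad/s
x = A cos(ωt) = 10.1×cos(3.307×1.734) = 8.616 cm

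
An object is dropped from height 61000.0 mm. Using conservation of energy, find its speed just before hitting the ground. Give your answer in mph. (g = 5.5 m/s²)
mgh = ½mv² → v = √(2gh) = √(2×5.5×61) = 25.9 m/s = 57.94 mph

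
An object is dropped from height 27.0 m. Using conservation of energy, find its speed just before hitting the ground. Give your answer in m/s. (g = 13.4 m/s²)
mgh = ½mv² → v = √(2gh) = √(2×13.4×27) = 26.9 m/s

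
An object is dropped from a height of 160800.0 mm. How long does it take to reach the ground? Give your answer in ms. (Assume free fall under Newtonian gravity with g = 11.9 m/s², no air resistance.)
t = √(2h/g) (with unit conversion) = 5199.0 ms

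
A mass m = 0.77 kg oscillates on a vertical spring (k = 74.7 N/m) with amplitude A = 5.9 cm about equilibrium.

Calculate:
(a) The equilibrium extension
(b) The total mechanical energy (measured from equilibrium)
x_eq = mg/k = 0.77×9.81/74.7 = 0.1011 m = 10.11 cm
E = ½kA² = ½×74.7×(0.059)² = 0.13 J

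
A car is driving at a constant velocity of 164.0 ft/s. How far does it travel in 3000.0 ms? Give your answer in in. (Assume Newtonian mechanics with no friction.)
d = vt (with unit conversion) = 5904.0 in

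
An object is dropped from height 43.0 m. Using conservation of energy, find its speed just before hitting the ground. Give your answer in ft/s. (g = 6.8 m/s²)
mgh = ½mv² → v = √(2gh) = √(2×6.8×43) = 24.18 m/s = 79.34 ft/s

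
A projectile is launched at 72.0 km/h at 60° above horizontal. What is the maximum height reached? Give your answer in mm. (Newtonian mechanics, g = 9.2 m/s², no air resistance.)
H = v₀²sin²(θ)/(2g) (with unit conversion) = 16300.0 mm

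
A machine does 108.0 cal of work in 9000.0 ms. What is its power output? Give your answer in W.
P = W/t = 451.9 J / 9 s = 50.21 W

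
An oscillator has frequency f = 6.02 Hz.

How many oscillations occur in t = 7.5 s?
n = f×t = 6.02×7.5 = 45.15 oscillations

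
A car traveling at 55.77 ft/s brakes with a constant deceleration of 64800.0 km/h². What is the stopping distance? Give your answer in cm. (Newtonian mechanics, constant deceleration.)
d = v₀² / (2a) (with unit conversion) = 2890.0 cm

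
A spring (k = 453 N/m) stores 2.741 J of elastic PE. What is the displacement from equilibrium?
PE = ½kx² → x = √(2PE/k) = √(2×2.741/453) = 0.11 m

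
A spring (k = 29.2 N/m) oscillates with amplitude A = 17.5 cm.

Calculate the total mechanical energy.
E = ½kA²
E = ½kA² = ½×29.2×(0.175)² = 0.4471 J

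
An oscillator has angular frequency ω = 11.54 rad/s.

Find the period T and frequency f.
T = 2π/ω = 2π/11.54 = 0.5445 s; f = ω/2π = 1.837 Hz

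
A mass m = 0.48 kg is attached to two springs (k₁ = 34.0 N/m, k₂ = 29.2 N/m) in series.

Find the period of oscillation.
k_eq = k₁k₂/(k₁+k₂) = 15.71 N/m
T = 2π√(m/k_eq) = 2π√(0.48/15.71) = 1.098 s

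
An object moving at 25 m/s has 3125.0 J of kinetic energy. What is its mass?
KE = ½mv² → m = 2KE/v² = 2×3125.0/25² = 10.0 kg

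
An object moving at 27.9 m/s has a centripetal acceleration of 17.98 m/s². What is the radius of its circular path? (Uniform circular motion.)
r = v²/a_c = 27.9²/17.98 = 43.29 m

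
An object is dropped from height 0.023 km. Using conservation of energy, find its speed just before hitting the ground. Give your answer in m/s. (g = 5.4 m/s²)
mgh = ½mv² → v = √(2gh) = √(2×5.4×23) = 15.76 m/s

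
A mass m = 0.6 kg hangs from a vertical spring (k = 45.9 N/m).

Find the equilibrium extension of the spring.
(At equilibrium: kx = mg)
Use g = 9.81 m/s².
x_eq = mg/k = 0.6×9.81/45.9 = 0.1282 m = 12.82 cm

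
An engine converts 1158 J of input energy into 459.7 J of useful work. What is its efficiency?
η = W_out/W_in = 459.7/1158 = 0.397 = 39.7%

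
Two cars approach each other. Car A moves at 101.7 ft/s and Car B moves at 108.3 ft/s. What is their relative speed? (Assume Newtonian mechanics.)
v_rel = v_A + v_B = 101.7 + 108.3 = 210.0 ft/s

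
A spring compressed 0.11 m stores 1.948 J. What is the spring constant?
PE = ½kx² → k = 2PE/x² = 2×1.948/0.11² = 322.0 N/m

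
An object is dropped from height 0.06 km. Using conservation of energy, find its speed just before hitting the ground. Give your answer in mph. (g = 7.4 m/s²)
mgh = ½mv² → v = √(2gh) = √(2×7.4×60) = 29.8 m/s = 66.66 mph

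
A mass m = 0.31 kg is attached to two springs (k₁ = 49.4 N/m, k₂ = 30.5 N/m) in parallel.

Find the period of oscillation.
k_eq = k₁+k₂ = 79.9 N/m
T = 2π√(m/k_eq) = 2π√(0.31/79.9) = 0.3914 s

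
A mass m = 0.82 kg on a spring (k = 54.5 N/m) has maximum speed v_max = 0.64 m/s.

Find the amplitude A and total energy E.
½mv²_max = ½kA² → A = v_max√(m/k) = 0.64×√(0.82/54.5) = 0.0785 m = 7.85 cm
E = ½mv²_max = ½×0.82×0.64² = 0.1679 J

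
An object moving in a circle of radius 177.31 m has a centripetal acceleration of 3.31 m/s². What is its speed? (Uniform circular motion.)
v = √(a_c × r) = √(3.31 × 177.31) = 24.23 m/s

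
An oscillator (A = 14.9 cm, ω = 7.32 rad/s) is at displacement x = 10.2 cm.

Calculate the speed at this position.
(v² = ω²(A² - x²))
v = ω√(A² − x²) = 7.32×√(0.149² − 0.102²) = 0.7951 m/s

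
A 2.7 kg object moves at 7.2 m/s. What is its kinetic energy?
KE = ½mv² = ½×2.7×7.2² = 69.984 J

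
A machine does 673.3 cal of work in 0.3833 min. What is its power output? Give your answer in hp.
P = W/t = 2817 J / 23 s = 122.5 W = 0.1643 hp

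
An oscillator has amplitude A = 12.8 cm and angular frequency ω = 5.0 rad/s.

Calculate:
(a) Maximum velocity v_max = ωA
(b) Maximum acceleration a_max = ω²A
v_max = ωA = 5.0×0.128 = 0.64 m/s
a_max = ω²A = 5.0²×0.128 = 3.2 m/s²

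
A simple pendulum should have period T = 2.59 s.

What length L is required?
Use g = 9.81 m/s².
T = 2π√(L/g) → L = g(T/2π)² = 9.81×(2.59/2π)² = 1.667 m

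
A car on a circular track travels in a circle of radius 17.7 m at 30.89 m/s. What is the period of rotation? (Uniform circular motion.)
T = 2πr/v = 2π×17.7/30.89 = 3.6 s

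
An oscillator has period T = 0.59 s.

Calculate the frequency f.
f = 1/T = 1/0.59 = 1.695 Hz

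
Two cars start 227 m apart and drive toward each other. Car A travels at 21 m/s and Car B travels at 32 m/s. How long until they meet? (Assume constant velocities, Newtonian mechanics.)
Combined speed: v_combined = 21 + 32 = 53 m/s
Time to meet: t = d/53 = 227/53 = 4.28 s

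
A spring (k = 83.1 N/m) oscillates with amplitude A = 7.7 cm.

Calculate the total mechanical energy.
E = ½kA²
E = ½kA² = ½×83.1×(0.077)² = 0.2463 J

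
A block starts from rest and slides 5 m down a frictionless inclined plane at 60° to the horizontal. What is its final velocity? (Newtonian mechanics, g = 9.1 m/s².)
a = g sin(θ) = 9.1 × sin(60°) = 7.88 m/s²
v = √(2ad) = √(2 × 7.88 × 5) = 8.88 m/s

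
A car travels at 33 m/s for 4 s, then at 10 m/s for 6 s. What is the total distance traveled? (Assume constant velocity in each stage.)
d₁ = v₁t₁ = 33 × 4 = 132 m
d₂ = v₂t₂ = 10 × 6 = 60 m
d_total = 132 + 60 = 192 m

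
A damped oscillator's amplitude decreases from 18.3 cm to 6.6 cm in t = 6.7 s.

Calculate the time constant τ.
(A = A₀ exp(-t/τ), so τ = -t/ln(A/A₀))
A/A₀ = 6.6/18.3 = 0.3607; ln(A/A₀) = -1.02
τ = −t/ln(A/A₀) = −6.7/-1.02 = 6.57 s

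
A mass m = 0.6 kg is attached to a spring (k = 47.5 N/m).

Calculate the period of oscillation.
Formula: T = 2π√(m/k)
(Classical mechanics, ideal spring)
T = 2π√(m/k) = 2π√(0.6/47.5) = 0.7062 s; f = 1/T = 1.416 Hz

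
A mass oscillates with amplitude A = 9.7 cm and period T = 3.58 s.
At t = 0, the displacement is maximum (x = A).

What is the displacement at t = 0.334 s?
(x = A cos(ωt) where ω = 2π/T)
ω = 2π/T = 2π/3.58 = 1.755 rad/s
x = A cos(ωt) = 9.7×cos(1.755×0.334) = 8.081 cm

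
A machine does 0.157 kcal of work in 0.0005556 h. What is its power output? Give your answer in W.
P = W/t = 656.9 J / 2 s = 328.4 W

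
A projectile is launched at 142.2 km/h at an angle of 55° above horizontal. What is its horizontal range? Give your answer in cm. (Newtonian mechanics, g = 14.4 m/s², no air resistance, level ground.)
R = v₀² sin(2θ) / g (with unit conversion) = 10180.0 cm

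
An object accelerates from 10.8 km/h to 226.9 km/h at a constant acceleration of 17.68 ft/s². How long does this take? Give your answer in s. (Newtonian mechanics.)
t = (v - v₀)/a (with unit conversion) = 11.14 s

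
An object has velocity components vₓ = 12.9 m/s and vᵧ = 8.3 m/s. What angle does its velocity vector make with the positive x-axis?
θ = arctan(vᵧ/vₓ) = arctan(8.3/12.9) = 32.76°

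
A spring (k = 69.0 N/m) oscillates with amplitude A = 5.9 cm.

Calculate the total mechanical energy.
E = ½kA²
E = ½kA² = ½×69.0×(0.059)² = 0.1201 J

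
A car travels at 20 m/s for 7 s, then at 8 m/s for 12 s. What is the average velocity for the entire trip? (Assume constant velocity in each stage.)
d₁ = v₁t₁ = 20 × 7 = 140 m
d₂ = v₂t₂ = 8 × 12 = 96 m
d_total = 236 m, t_total = 19 s
v_avg = d_total/t_total = 236/19 = 12.42 m/s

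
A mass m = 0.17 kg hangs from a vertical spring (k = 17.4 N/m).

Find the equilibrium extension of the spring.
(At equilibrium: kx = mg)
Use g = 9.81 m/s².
x_eq = mg/k = 0.17×9.81/17.4 = 0.09584 m = 9.584 cm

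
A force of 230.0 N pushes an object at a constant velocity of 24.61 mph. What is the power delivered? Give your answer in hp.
P = Fv = 230 N × 11 m/s = 2530 W = 3.393 hp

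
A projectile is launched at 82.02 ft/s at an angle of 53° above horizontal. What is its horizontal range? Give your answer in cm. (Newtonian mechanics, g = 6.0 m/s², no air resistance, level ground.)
R = v₀² sin(2θ) / g (with unit conversion) = 10010.0 cm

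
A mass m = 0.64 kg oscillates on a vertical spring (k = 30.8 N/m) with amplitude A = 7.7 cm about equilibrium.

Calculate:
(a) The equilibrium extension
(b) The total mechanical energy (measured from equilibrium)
x_eq = mg/k = 0.64×9.81/30.8 = 0.2038 m = 20.38 cm
E = ½kA² = ½×30.8×(0.077)² = 0.09131 J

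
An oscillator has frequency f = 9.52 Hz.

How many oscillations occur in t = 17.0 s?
n = f×t = 9.52×17.0 = 161.8 oscillations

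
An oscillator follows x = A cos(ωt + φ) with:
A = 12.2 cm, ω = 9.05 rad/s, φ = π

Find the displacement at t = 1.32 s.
x = A cos(ωt + φ) = 12.2×cos(9.05×1.32 + π) = -9.927 cm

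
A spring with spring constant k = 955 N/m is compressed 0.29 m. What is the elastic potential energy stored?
PE = ½kx² = ½×955×0.29² = 40.16 J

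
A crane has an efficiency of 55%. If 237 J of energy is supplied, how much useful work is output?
W_out = η × W_in = 0.55 × 237 = 130.35 J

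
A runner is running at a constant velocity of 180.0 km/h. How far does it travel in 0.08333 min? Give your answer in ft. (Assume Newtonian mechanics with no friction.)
d = vt (with unit conversion) = 820.2 ft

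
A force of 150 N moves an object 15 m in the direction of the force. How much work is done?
W = Fd = 150×15 = 2250.0 J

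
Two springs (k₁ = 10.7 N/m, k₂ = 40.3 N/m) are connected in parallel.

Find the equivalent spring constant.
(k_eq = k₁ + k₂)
k_eq = k₁ + k₂ = 10.7 + 40.3 = 51 N/m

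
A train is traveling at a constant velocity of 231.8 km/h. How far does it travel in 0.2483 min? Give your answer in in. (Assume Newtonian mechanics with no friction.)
d = vt (with unit conversion) = 37770.0 in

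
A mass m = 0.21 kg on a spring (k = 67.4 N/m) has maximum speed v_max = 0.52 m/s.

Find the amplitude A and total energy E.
½mv²_max = ½kA² → A = v_max√(m/k) = 0.52×√(0.21/67.4) = 0.02903 m = 2.903 cm
E = ½mv²_max = ½×0.21×0.52² = 0.02839 J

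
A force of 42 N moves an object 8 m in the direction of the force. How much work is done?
W = Fd = 42×8 = 336.0 J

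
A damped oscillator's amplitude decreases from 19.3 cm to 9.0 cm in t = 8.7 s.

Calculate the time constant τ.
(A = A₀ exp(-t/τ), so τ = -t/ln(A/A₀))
A/A₀ = 9.0/19.3 = 0.4663; ln(A/A₀) = -0.7629
τ = −t/ln(A/A₀) = −8.7/-0.7629 = 11.4 s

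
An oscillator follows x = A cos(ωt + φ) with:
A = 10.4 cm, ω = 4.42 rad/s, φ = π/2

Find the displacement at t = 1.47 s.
x = A cos(ωt + φ) = 10.4×cos(4.42×1.47 + π/2) = -2.211 cm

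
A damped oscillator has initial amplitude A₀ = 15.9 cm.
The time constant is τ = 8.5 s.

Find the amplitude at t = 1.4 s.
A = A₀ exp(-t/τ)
A = A₀ exp(−t/τ) = 15.9×exp(−1.4/8.5) = 13.49 cm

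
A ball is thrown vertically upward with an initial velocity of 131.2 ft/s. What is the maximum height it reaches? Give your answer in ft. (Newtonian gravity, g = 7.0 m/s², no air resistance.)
h_max = v₀²/(2g) (with unit conversion) = 374.8 ft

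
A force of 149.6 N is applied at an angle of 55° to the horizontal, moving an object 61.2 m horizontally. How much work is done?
W = Fd cosθ = 149.6×61.2×cos(55°) = 5251.4 J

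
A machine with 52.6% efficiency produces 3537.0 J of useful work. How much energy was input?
W_in = W_out/η = 3537.0/0.526 = 6724.3 J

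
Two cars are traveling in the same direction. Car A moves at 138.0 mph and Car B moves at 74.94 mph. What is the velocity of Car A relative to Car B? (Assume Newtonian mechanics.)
v_rel = v_A - v_B = 138.0 - 74.94 = 63.06 mph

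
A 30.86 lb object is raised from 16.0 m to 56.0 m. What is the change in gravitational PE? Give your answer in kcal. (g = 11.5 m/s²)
ΔPE = mg(h₂ − h₁) = 14 kg × 11.5 m/s² × (56 − 16) m = 6439 J = 1.539 kcal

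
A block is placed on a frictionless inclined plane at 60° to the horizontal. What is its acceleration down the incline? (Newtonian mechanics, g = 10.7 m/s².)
a = g sin(θ) = 10.7 × sin(60°) = 10.7 × 0.866 = 9.27 m/s²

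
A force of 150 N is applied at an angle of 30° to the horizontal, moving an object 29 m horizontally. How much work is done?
W = Fd cosθ = 150×29×cos(30°) = 3767.2 J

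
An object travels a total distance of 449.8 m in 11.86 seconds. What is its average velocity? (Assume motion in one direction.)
v_avg = Δd / Δt = 449.8 / 11.86 = 37.93 m/s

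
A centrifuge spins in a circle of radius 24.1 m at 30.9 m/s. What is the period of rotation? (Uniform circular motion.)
T = 2πr/v = 2π×24.1/30.9 = 4.9 s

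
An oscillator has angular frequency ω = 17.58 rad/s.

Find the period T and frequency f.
T = 2π/ω = 2π/17.58 = 0.3574 s; f = ω/2π = 2.798 Hz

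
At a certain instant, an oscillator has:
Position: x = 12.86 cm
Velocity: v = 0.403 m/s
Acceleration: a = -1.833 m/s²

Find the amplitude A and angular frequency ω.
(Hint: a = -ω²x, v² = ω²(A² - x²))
a = −ω²x → ω = √(|a|/x) = √(1.833/0.1286) = 3.775 rad/s
v² = ω²(A² − x²) → A = √(x² + v²/ω²) = √(0.1286² + 0.403²/3.775²) = 0.1671 m = 16.71 cm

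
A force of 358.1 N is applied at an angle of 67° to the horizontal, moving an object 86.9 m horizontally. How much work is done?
W = Fd cosθ = 358.1×86.9×cos(67°) = 12159.0 J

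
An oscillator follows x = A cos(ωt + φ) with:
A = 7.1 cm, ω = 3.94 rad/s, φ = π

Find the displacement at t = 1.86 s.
x = A cos(ωt + φ) = 7.1×cos(3.94×1.86 + π) = -3.562 cm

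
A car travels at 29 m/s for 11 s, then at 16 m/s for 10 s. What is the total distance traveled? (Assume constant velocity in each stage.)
d₁ = v₁t₁ = 29 × 11 = 319 m
d₂ = v₂t₂ = 16 × 10 = 160 m
d_total = 319 + 160 = 479 m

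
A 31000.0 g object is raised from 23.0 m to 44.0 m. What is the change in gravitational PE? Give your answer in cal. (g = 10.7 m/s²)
ΔPE = mg(h₂ − h₁) = 31 kg × 10.7 m/s² × (44 − 23) m = 6966 J = 1665.0 cal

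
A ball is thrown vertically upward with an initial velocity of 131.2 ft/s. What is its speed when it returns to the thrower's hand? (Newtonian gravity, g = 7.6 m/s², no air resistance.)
By conservation of energy, the ball returns at the same speed = 131.2 ft/s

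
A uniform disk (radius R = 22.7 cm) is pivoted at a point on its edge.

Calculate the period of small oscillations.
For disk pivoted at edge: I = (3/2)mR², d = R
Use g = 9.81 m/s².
I/m = (3/2)R² = 0.07729 m²; d = R = 0.227 m
T = 2π√((3/2)R²/(gR)) = 2π√(3R/(2g)) = 1.171 s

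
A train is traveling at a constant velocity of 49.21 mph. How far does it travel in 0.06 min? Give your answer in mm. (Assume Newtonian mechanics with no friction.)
d = vt (with unit conversion) = 79200.0 mm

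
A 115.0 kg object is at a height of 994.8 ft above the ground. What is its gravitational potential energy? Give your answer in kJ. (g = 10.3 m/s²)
PE = mgh = 115 kg × 10.3 m/s² × 303.2 m = 3.592e+05 J = 359.2 kJ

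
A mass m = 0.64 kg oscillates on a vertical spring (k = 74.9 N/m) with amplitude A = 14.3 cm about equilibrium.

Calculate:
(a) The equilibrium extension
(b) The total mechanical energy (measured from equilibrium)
x_eq = mg/k = 0.64×9.81/74.9 = 0.08382 m = 8.382 cm
E = ½kA² = ½×74.9×(0.143)² = 0.7658 J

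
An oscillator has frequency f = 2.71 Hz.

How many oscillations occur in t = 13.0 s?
n = f×t = 2.71×13.0 = 35.23 oscillations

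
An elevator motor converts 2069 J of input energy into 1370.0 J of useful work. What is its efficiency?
η = W_out/W_in = 1370.0/2069 = 0.6622 = 66.22%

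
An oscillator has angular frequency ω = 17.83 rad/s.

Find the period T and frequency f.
T = 2π/ω = 2π/17.83 = 0.3524 s; f = ω/2π = 2.838 Hz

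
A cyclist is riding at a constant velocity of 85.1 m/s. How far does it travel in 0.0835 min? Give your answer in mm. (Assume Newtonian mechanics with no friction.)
d = vt (with unit conversion) = 426400.0 mm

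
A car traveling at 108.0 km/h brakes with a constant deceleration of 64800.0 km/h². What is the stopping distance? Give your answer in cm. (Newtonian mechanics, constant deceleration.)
d = v₀² / (2a) (with unit conversion) = 9000.0 cm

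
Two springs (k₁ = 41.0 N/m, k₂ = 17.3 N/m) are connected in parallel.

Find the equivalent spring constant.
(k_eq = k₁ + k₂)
k_eq = k₁ + k₂ = 41.0 + 17.3 = 58.3 N/m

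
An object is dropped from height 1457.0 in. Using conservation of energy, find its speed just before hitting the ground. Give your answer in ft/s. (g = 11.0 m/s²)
mgh = ½mv² → v = √(2gh) = √(2×11.0×37.01) = 28.53 m/s = 93.61 ft/s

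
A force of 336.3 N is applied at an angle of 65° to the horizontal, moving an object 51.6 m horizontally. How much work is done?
W = Fd cosθ = 336.3×51.6×cos(65°) = 7333.7 J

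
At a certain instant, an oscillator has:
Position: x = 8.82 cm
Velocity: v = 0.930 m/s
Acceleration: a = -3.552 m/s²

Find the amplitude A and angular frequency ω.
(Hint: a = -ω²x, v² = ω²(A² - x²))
a = −ω²x → ω = √(|a|/x) = √(3.552/0.0882) = 6.346 rad/s
v² = ω²(A² − x²) → A = √(x² + v²/ω²) = √(0.0882² + 0.93²/6.346²) = 0.171 m = 17.1 cm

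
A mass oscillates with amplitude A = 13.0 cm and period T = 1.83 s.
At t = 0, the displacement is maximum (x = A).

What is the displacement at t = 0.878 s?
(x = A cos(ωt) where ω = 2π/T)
ω = 2π/T = 2π/1.83 = 3.433 rad/s
x = A cos(ωt) = 13.0×cos(3.433×0.878) = -12.9 cm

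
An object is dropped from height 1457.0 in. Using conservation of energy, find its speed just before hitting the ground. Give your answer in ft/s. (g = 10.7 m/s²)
mgh = ½mv² → v = √(2gh) = √(2×10.7×37.01) = 28.14 m/s = 92.33 ft/s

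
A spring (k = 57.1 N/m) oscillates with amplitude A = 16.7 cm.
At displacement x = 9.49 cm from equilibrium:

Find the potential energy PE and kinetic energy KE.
E_total = ½kA² = ½×57.1×(0.167)² = 0.7962 J
PE = ½kx² = ½×57.1×(0.0949)² = 0.2571 J
KE = E_total − PE = 0.5391 J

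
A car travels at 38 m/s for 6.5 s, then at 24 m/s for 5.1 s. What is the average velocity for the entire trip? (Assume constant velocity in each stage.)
d₁ = v₁t₁ = 38 × 6.5 = 247 m
d₂ = v₂t₂ = 24 × 5.1 = 122.4 m
d_total = 369.4 m, t_total = 11.6 s
v_avg = d_total/t_total = 369.4/11.6 = 31.84 m/s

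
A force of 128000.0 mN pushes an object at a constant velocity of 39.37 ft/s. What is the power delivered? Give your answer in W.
P = Fv = 128 N × 12 m/s = 1536 W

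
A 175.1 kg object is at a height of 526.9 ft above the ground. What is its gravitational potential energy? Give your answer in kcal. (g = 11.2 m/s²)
PE = mgh = 175.1 kg × 11.2 m/s² × 160.6 m = 3.15e+05 J = 75.28 kcal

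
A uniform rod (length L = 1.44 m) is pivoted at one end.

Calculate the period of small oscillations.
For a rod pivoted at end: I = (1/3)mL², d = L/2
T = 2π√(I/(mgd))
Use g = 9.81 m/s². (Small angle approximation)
I/m = (1/3)L² = 0.6912 m²; d = L/2 = 0.72 m
T = 2π√(I/(mgd)) = 2π√(0.6912/(9.81×0.72)) = 1.966 s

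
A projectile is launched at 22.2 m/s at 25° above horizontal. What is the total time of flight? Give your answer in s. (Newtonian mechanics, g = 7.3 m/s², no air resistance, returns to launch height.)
T = 2v₀sin(θ)/g = 2.57 s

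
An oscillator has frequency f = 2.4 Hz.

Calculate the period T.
T = 1/f = 1/2.4 = 0.4167 s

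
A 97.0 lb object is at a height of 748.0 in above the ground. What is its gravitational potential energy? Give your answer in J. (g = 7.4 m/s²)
PE = mgh = 44 kg × 7.4 m/s² × 19 m = 6186 J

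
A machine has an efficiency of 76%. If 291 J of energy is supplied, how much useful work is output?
W_out = η × W_in = 0.76 × 291 = 221.16 J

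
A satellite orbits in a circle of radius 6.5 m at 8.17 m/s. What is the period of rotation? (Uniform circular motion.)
T = 2πr/v = 2π×6.5/8.17 = 5.0 s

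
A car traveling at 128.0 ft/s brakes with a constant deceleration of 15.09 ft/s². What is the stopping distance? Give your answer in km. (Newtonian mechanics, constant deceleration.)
d = v₀² / (2a) (with unit conversion) = 0.1655 km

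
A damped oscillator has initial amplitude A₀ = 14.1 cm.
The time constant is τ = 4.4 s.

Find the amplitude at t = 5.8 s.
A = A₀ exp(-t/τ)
A = A₀ exp(−t/τ) = 14.1×exp(−5.8/4.4) = 3.773 cm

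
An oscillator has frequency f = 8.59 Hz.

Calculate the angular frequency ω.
ω = 2πf = 2π×8.59 = 53.97 rad/s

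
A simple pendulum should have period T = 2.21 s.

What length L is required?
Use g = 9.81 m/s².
T = 2π√(L/g) → L = g(T/2π)² = 9.81×(2.21/2π)² = 1.214 m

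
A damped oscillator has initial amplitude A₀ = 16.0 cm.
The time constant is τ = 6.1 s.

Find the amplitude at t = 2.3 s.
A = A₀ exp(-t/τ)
A = A₀ exp(−t/τ) = 16.0×exp(−2.3/6.1) = 10.97 cm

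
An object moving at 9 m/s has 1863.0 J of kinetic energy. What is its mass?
KE = ½mv² → m = 2KE/v² = 2×1863.0/9² = 46.0 kg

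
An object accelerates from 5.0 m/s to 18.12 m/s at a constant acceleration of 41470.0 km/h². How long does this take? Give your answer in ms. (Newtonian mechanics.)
t = (v - v₀)/a (with unit conversion) = 4100.0 ms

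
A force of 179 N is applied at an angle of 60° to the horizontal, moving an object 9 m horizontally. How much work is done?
W = Fd cosθ = 179×9×cos(60°) = 805.5 J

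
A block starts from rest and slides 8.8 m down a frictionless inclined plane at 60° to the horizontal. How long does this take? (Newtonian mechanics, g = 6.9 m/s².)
a = g sin(θ) = 6.9 × sin(60°) = 5.98 m/s²
t = √(2d/a) = √(2 × 8.8 / 5.98) = 1.72 s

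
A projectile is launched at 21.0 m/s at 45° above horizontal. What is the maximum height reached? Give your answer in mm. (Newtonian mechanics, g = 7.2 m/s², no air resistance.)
H = v₀²sin²(θ)/(2g) (with unit conversion) = 15310.0 mm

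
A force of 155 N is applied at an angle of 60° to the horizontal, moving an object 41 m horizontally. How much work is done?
W = Fd cosθ = 155×41×cos(60°) = 3177.5 J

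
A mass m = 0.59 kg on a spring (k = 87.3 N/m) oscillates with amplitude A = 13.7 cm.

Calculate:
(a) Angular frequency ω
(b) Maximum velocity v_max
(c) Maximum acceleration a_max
ω = √(k/m) = √(87.3/0.59) = 12.16 rad/s
v_max = ωA = 12.16×0.137 = 1.666 m/s
a_max = ω²A = 12.16²×0.137 = 20.27 m/s²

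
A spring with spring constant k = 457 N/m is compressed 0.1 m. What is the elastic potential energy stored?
PE = ½kx² = ½×457×0.1² = 2.285 J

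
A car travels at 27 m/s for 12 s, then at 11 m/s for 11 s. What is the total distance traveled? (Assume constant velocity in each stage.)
d₁ = v₁t₁ = 27 × 12 = 324 m
d₂ = v₂t₂ = 11 × 11 = 121 m
d_total = 324 + 121 = 445 m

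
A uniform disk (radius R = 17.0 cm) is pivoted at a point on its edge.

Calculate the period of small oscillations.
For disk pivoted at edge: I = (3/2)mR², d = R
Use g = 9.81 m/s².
I/m = (3/2)R² = 0.04335 m²; d = R = 0.17 m
T = 2π√((3/2)R²/(gR)) = 2π√(3R/(2g)) = 1.013 s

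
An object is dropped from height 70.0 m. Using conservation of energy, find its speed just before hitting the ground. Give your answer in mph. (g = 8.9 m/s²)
mgh = ½mv² → v = √(2gh) = √(2×8.9×70) = 35.3 m/s = 78.96 mph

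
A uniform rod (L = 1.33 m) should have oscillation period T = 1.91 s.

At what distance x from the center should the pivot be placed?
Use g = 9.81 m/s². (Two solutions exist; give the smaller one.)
T = 2π√((L²/12 + x²)/(gx)). Let c = T²g/(4π²) = 0.9065.
x² − cx + L²/12 = 0 → x = (c − √(c² − L²/3))/2 = 0.2124 m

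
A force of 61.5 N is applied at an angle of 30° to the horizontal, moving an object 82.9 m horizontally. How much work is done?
W = Fd cosθ = 61.5×82.9×cos(30°) = 4415.3 J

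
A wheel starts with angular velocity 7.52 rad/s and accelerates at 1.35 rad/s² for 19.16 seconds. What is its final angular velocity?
ω = ω₀ + αt = 7.52 + 1.35 × 19.16 = 33.39 rad/s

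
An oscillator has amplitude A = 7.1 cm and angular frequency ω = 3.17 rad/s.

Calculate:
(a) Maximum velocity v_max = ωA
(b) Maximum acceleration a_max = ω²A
v_max = ωA = 3.17×0.071 = 0.2251 m/s
a_max = ω²A = 3.17²×0.071 = 0.7135 m/s²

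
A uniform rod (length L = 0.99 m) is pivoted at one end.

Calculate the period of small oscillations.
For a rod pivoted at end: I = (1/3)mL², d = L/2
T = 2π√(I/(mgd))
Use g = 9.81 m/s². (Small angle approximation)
I/m = (1/3)L² = 0.3267 m²; d = L/2 = 0.495 m
T = 2π√(I/(mgd)) = 2π√(0.3267/(9.81×0.495)) = 1.63 s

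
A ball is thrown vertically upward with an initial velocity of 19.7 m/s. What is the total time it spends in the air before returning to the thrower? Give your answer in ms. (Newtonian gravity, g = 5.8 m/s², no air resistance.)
t_total = 2v₀/g (with unit conversion) = 6793.0 ms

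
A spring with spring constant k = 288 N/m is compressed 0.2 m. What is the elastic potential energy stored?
PE = ½kx² = ½×288×0.2² = 5.76 J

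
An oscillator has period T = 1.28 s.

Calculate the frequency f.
f = 1/T = 1/1.28 = 0.7812 Hz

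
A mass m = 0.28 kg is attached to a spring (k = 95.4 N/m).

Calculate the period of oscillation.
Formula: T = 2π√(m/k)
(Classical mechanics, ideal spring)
T = 2π√(m/k) = 2π√(0.28/95.4) = 0.3404 s; f = 1/T = 2.938 Hz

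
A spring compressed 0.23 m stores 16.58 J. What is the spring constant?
PE = ½kx² → k = 2PE/x² = 2×16.58/0.23² = 626.8 N/m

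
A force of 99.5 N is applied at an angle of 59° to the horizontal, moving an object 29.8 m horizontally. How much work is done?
W = Fd cosθ = 99.5×29.8×cos(59°) = 1527.1 J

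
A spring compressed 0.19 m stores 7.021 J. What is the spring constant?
PE = ½kx² → k = 2PE/x² = 2×7.021/0.19² = 389.0 N/m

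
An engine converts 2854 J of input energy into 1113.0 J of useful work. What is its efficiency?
η = W_out/W_in = 1113.0/2854 = 0.39 = 39.0%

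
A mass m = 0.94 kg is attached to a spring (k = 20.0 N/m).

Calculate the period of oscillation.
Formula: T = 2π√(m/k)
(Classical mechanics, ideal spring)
T = 2π√(m/k) = 2π√(0.94/20.0) = 1.362 s; f = 1/T = 0.7341 Hz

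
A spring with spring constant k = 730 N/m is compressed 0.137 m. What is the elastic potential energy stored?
PE = ½kx² = ½×730×0.137² = 6.851 J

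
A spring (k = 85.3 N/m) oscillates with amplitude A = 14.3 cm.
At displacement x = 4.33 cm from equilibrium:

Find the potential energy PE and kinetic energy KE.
E_total = ½kA² = ½×85.3×(0.143)² = 0.8721 J
PE = ½kx² = ½×85.3×(0.0433)² = 0.07996 J
KE = E_total − PE = 0.7922 J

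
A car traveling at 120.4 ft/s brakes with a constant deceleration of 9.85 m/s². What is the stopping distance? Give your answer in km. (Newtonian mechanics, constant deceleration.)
d = v₀² / (2a) (with unit conversion) = 0.06836 km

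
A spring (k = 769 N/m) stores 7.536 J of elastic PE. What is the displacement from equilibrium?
PE = ½kx² → x = √(2PE/k) = √(2×7.536/769) = 0.14 m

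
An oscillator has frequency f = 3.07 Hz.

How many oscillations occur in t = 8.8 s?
n = f×t = 3.07×8.8 = 27.02 oscillations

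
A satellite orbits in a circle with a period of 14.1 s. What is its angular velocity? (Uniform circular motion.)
ω = 2π/T = 2π/14.1 = 0.4456 rad/s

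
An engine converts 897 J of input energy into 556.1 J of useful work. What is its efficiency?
η = W_out/W_in = 556.1/897 = 0.62 = 62.0%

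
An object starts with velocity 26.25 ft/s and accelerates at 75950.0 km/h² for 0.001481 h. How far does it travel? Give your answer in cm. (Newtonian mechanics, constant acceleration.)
d = v₀t + ½at² (with unit conversion) = 12600.0 cm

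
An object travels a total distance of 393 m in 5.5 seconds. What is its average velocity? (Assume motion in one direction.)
v_avg = Δd / Δt = 393 / 5.5 = 71.45 m/s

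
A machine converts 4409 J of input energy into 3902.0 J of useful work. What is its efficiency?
η = W_out/W_in = 3902.0/4409 = 0.885 = 88.5%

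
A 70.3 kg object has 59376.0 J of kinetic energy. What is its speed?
KE = ½mv² → v = √(2KE/m) = √(2×59376.0/70.3) = 41.1 m/s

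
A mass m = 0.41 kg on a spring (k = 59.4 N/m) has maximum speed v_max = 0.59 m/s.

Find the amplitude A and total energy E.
½mv²_max = ½kA² → A = v_max√(m/k) = 0.59×√(0.41/59.4) = 0.04902 m = 4.902 cm
E = ½mv²_max = ½×0.41×0.59² = 0.07136 J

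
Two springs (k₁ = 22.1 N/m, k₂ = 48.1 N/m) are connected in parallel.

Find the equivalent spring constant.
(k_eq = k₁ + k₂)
k_eq = k₁ + k₂ = 22.1 + 48.1 = 70.2 N/m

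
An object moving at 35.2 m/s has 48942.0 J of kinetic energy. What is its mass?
KE = ½mv² → m = 2KE/v² = 2×48942.0/35.2² = 79.0 kg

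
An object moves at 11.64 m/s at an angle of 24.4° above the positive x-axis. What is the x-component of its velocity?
vₓ = v cos(θ) = 11.64 × cos(24.4°) = 10.6 m/s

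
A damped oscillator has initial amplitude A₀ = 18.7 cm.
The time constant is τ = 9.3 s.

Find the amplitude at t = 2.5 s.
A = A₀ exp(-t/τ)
A = A₀ exp(−t/τ) = 18.7×exp(−2.5/9.3) = 14.29 cm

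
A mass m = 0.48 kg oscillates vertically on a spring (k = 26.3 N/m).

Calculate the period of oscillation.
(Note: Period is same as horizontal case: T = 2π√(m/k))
T = 2π√(m/k) = 2π√(0.48/26.3) = 0.8488 s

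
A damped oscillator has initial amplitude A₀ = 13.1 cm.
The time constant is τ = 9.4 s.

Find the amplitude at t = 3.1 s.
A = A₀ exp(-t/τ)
A = A₀ exp(−t/τ) = 13.1×exp(−3.1/9.4) = 9.42 cm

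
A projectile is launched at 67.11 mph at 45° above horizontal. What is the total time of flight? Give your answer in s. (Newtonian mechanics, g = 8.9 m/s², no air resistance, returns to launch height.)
T = 2v₀sin(θ)/g (with unit conversion) = 4.767 s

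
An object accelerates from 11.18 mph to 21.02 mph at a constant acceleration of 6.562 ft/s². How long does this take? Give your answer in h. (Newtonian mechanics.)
t = (v - v₀)/a (with unit conversion) = 0.0006109 h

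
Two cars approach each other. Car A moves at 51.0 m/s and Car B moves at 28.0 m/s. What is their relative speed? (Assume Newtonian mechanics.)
v_rel = v_A + v_B = 51.0 + 28.0 = 79.0 m/s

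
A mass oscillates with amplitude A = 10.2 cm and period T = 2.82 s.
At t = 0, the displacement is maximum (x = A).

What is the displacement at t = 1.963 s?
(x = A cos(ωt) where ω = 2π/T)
ω = 2π/T = 2π/2.82 = 2.228 rad/s
x = A cos(ωt) = 10.2×cos(2.228×1.963) = -3.389 cm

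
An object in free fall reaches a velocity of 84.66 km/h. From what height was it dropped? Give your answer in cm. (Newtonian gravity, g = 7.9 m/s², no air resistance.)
h = v²/(2g) (with unit conversion) = 3500.0 cm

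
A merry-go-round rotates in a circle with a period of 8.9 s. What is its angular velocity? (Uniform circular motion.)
ω = 2π/T = 2π/8.9 = 0.706 rad/s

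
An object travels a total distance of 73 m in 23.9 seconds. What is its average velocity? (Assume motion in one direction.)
v_avg = Δd / Δt = 73 / 23.9 = 3.05 m/s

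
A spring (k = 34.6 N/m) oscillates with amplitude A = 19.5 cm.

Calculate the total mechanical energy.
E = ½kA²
E = ½kA² = ½×34.6×(0.195)² = 0.6578 J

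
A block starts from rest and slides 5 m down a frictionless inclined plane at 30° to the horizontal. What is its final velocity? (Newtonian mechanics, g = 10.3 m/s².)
a = g sin(θ) = 10.3 × sin(30°) = 5.15 m/s²
v = √(2ad) = √(2 × 5.15 × 5) = 7.18 m/s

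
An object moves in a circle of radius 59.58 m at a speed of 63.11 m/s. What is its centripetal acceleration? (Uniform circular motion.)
a_c = v²/r = 63.11²/59.58 = 3982.87/59.58 = 66.85 m/s²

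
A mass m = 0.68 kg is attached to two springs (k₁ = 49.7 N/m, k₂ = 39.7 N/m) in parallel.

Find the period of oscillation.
k_eq = k₁+k₂ = 89.4 N/m
T = 2π√(m/k_eq) = 2π√(0.68/89.4) = 0.548 s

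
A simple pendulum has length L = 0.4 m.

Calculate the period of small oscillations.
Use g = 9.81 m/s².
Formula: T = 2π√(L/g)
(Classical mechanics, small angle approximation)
T = 2π√(L/g) = 2π√(0.4/9.81) = 1.269 s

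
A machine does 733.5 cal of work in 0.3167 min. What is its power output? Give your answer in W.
P = W/t = 3069 J / 19 s = 161.5 W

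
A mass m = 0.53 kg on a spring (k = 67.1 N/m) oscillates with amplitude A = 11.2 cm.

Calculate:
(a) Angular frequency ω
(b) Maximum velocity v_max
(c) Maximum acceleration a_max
ω = √(k/m) = √(67.1/0.53) = 11.25 rad/s
v_max = ωA = 11.25×0.112 = 1.26 m/s
a_max = ω²A = 11.25²×0.112 = 14.18 m/s²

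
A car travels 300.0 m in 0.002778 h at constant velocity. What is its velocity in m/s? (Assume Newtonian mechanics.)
v = d/t (with unit conversion) = 30.0 m/s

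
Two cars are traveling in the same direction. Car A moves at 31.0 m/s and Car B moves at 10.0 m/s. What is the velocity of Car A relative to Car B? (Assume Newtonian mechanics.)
v_rel = v_A - v_B = 31.0 - 10.0 = 21.0 m/s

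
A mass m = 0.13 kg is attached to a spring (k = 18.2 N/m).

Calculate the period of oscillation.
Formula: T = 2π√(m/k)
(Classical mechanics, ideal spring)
T = 2π√(m/k) = 2π√(0.13/18.2) = 0.531 s; f = 1/T = 1.883 Hz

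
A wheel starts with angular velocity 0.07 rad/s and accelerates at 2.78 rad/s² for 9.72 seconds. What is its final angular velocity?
ω = ω₀ + αt = 0.07 + 2.78 × 9.72 = 27.09 rad/s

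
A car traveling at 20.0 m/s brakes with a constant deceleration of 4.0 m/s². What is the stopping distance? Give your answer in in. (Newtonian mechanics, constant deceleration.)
d = v₀² / (2a) (with unit conversion) = 1969.0 in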